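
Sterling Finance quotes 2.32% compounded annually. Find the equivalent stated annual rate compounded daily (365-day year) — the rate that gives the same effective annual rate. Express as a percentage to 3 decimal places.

Compounded annually, EAR = nominal = 0.023200.
Solve (1 + r/365)^365 = 1.023200: r/365 = 1.023200^(1/365) − 1 = 0.000063, so r = 0.022936 = 2.294%.

2.294%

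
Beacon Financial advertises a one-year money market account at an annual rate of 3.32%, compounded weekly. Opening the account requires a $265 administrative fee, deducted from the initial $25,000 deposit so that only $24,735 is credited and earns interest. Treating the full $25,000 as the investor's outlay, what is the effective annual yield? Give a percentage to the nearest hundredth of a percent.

2.28%

Value after one year: 24,735 × (1 + 0.0332/52)^52 = 24,735 × 1.033746 = $25,569.72.
Effective yield on the $25,000 outlay: 25,569.72 / 25,000 − 1 = 0.022789 = 2.28%.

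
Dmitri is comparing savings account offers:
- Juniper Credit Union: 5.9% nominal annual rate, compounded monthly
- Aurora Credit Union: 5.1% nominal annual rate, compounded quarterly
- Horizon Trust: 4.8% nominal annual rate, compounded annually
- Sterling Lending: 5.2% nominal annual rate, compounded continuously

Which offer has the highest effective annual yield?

Juniper Credit Union

Juniper Credit Union: (1 + 0.059/12)^12 − 1 = 6.062%
Aurora Credit Union: (1 + 0.051/4)^4 − 1 = 5.198%
Horizon Trust: compounded annually, EAR = 4.800%
Sterling Lending: e^0.052 − 1 = 5.338%
The highest effective annual rate is Juniper Credit Union at 6.062%.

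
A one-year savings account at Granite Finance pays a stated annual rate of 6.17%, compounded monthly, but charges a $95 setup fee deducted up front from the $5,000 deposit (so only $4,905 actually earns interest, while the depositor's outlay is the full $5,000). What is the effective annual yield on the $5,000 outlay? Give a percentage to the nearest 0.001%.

Value after one year: 4,905 × (1 + 0.0617/12)^12 = 4,905 × 1.063475 = $5,216.35.
Effective yield on the $5,000 outlay: 5,216.35 / 5,000 − 1 = 0.043269 = 4.327%.

4.327%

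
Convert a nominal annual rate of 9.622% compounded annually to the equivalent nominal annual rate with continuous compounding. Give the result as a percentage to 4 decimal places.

9.1868%

Compounded annually, EAR = nominal = 0.096220.
Equivalent continuous rate: r = ln(1 + 0.096220) = 0.091868 = 9.1868%.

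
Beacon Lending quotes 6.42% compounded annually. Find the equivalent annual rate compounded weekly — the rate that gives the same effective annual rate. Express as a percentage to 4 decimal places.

Compounded annually, EAR = nominal = 0.064200.
Solve (1 + r/52)^52 = 1.064200: r/52 = 1.064200^(1/52) − 1 = 0.001197, so r = 0.062261 = 6.2261%.

6.2261%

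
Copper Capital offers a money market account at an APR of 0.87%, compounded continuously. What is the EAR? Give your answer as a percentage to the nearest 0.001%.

With continuous compounding, EAR = e^0.0087 − 1.
e^0.0087 = 1.008738, so EAR = 0.008738 = 0.874%.

0.874%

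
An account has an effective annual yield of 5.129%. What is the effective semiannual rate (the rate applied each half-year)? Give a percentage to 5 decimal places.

2.53243%

The per-half-year rate i satisfies (1 + i)^2 = 1 + 0.05129.
i = 1.05129^(1/2) − 1 = 0.0253243 = 2.53243%.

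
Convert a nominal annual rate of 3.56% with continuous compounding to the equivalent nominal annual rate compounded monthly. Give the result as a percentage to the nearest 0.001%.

EAR under continuous compounding: e^0.0356 − 1 = 0.036241.
Solve (1 + r/12)^12 = 1.036241: r/12 = 1.036241^(1/12) − 1 = 0.002971, so r = 0.035653 = 3.565%.

3.565%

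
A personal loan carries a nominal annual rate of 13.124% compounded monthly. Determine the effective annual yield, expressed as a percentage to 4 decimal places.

13.9429%

EAR = (1 + 0.13124/12)^12 − 1.
= 1.139429 − 1 = 13.9429%.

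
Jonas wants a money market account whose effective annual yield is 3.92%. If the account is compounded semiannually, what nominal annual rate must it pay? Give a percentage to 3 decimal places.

3.882%

(1 + r/2)^2 − 1 = 0.0392, so 1 + r/2 = 1.0392^(1/2).
r/2 = 0.019412, so r = 0.038823 = 3.882%.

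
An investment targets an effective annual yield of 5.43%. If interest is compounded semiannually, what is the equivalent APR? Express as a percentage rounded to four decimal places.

(1 + r/2)^2 − 1 = 0.0543, so 1 + r/2 = 1.0543^(1/2).
r/2 = 0.026791, so r = 0.053582 = 5.3582%.

5.3582%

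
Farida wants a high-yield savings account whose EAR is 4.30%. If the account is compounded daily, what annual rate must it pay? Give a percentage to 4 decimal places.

4.2104%

(1 + r/365)^365 − 1 = 0.0430, so 1 + r/365 = 1.0430^(1/365).
r/365 = 0.000115, so r = 0.042104 = 4.2104%.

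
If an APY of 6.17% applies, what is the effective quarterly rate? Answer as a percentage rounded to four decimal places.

The per-quarter rate i satisfies (1 + i)^4 = 1 + 0.0617.
i = 1.0617^(1/4) − 1 = 0.0150804 = 1.5080%.

1.5080%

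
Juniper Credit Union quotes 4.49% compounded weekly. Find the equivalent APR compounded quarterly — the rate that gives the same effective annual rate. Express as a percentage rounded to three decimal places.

EAR = (1 + 0.0449/52)^52 − 1 = 0.045903.
Solve (1 + r/4)^4 = 1.045903: r/4 = 1.045903^(1/4) − 1 = 0.011283, so r = 0.045133 = 4.513%.

4.513%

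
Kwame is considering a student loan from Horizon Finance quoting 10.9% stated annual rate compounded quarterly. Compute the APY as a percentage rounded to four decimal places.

11.3537%

EAR = (1 + 0.109/4)^4 − 1.
= 1.113537 − 1 = 11.3537%.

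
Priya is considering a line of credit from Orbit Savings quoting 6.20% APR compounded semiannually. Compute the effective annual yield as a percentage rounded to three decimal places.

6.296%

EAR = (1 + 0.0620/2)^2 − 1.
= 1.062961 − 1 = 6.296%.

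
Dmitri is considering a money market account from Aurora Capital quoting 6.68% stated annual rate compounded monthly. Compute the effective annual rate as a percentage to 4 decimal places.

EAR = (1 + 0.0668/12)^12 − 1.
= 1.068884 − 1 = 6.8884%.

6.8884%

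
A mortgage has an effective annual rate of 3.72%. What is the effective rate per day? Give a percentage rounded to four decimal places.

The per-day rate i satisfies (1 + i)^365 = 1 + 0.0372.
i = 1.0372^(1/365) − 1 = 0.0001001 = 0.0100%.

0.0100%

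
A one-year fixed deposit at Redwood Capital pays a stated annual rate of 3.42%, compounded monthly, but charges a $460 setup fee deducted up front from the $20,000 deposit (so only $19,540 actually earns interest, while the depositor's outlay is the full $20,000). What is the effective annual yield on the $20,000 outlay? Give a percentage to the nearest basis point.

Value after one year: 19,540 × (1 + 0.0342/12)^12 = 19,540 × 1.034741 = $20,218.84.
Effective yield on the $20,000 outlay: 20,218.84 / 20,000 − 1 = 0.010942 = 1.09%.

1.09%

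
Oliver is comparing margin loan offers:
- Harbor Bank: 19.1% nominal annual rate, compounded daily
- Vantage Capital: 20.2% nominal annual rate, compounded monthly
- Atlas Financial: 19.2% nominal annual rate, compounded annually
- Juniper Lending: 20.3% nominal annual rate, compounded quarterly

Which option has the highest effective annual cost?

Harbor Bank: (1 + 0.191/365)^365 − 1 = 21.040%
Vantage Capital: (1 + 0.202/12)^12 − 1 = 22.179%
Atlas Financial: compounded annually, EAR = 19.200%
Juniper Lending: (1 + 0.203/4)^4 − 1 = 21.898%
The highest effective annual rate is Vantage Capital at 22.179%.

Vantage Capital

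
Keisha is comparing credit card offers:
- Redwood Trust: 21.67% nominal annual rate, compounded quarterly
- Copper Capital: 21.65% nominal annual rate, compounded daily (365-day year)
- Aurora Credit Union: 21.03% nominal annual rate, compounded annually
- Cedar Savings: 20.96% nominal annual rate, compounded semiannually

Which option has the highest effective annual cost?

Redwood Trust: (1 + 0.2167/4)^4 − 1 = 23.495%
Copper Capital: (1 + 0.2165/365)^365 − 1 = 24.164%
Aurora Credit Union: compounded annually, EAR = 21.030%
Cedar Savings: (1 + 0.2096/2)^2 − 1 = 22.058%
The highest effective annual rate is Copper Capital at 24.164%.

Copper Capital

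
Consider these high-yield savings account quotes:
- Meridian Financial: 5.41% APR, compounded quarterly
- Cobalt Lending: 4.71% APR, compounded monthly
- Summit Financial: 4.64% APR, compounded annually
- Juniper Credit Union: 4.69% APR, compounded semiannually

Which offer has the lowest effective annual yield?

Meridian Financial: (1 + 0.0541/4)^4 − 1 = 5.521%
Cobalt Lending: (1 + 0.0471/12)^12 − 1 = 4.813%
Summit Financial: compounded annually, EAR = 4.640%
Juniper Credit Union: (1 + 0.0469/2)^2 − 1 = 4.745%
The lowest effective annual rate is Summit Financial at 4.640%.

Summit Financial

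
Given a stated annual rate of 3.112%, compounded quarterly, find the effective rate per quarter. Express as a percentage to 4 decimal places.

0.7780%

With a nominal annual rate compounded quarterly, the periodic rate is the nominal rate divided by 4.
i = 0.03112 / 4 = 0.0077800 = 0.7780%.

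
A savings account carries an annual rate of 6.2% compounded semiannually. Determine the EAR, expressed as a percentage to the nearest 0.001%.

EAR = (1 + 0.062/2)^2 − 1.
= 1.062961 − 1 = 6.296%.

6.296%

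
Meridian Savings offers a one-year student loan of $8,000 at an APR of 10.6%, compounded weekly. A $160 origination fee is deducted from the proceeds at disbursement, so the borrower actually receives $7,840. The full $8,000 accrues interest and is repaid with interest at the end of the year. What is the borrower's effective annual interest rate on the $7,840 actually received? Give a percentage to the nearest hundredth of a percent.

Amount owed after one year: 8,000 × (1 + 0.106/52)^52 = 8,000 × 1.111702 = $8,893.62.
Effective rate on net proceeds: 8,893.62 / 7,840 − 1 = 0.134390 = 13.44%.

13.44%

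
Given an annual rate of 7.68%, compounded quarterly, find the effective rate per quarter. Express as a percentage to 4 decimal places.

1.9200%

With a nominal annual rate compounded quarterly, the periodic rate is the nominal rate divided by 4.
i = 0.0768 / 4 = 0.0192000 = 1.9200%.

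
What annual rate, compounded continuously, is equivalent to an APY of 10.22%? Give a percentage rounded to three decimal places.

9.731%

Continuous: nominal r satisfies e^r − 1 = 0.1022.
r = ln(1 + 0.1022) = ln(1.1022) = 0.097308 = 9.731%.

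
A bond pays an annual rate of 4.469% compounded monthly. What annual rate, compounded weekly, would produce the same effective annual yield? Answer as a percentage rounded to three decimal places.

4.463%

EAR = (1 + 0.04469/12)^12 − 1 = 0.045617.
Solve (1 + r/52)^52 = 1.045617: r/52 = 1.045617^(1/52) − 1 = 0.000858, so r = 0.044626 = 4.463%.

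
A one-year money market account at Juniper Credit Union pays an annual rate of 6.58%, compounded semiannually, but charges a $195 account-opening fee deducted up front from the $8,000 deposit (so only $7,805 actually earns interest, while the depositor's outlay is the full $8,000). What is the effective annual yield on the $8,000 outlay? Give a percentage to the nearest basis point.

4.09%

Value after one year: 7,805 × (1 + 0.0658/2)^2 = 7,805 × 1.066882 = $8,327.02.
Effective yield on the $8,000 outlay: 8,327.02 / 8,000 − 1 = 0.040877 = 4.09%.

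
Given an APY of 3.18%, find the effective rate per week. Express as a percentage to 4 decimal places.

0.0602%

The per-week rate i satisfies (1 + i)^52 = 1 + 0.0318.
i = 1.0318^(1/52) − 1 = 0.0006022 = 0.0602%.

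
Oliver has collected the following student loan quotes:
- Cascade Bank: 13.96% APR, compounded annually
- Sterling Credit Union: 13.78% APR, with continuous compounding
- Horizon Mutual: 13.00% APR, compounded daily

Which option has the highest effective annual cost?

Sterling Credit Union

Cascade Bank: compounded annually, EAR = 13.960%
Sterling Credit Union: e^0.1378 − 1 = 14.775%
Horizon Mutual: (1 + 0.1300/365)^365 − 1 = 13.880%
The highest effective annual rate is Sterling Credit Union at 14.775%.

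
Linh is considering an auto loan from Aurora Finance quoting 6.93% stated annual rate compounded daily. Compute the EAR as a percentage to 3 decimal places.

EAR = (1 + 0.0693/365)^365 − 1.
= (1 + 0.000190)^365 − 1 = 1.071751 − 1 = 7.175%.

7.175%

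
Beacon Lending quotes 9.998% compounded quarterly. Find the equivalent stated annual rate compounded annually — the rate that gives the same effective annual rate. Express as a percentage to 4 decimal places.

EAR = (1 + 0.09998/4)^4 − 1 = 0.103791.
Compounded annually, the equivalent nominal rate is the EAR itself: 10.3791%.

10.3791%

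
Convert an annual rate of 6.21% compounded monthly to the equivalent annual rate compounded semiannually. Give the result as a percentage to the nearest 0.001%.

EAR = (1 + 0.0621/12)^12 − 1 = 0.063898.
Solve (1 + r/2)^2 = 1.063898: r/2 = 1.063898^(1/2) − 1 = 0.031454, so r = 0.062909 = 6.291%.

6.291%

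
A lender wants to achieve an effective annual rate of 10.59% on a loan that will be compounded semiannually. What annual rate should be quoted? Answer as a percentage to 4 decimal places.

10.3236%

(1 + r/2)^2 − 1 = 0.1059, so 1 + r/2 = 1.1059^(1/2).
r/2 = 0.051618, so r = 0.103236 = 10.3236%.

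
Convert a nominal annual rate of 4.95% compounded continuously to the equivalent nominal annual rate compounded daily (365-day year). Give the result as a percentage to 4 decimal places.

EAR under continuous compounding: e^0.0495 − 1 = 0.050746.
Solve (1 + r/365)^365 = 1.050746: r/365 = 1.050746^(1/365) − 1 = 0.000136, so r = 0.049503 = 4.9503%.

4.9503%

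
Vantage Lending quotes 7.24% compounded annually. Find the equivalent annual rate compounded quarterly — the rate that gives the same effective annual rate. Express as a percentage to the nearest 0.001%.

Compounded annually, EAR = nominal = 0.072400.
Solve (1 + r/4)^4 = 1.072400: r/4 = 1.072400^(1/4) − 1 = 0.017628, so r = 0.070513 = 7.051%.

7.051%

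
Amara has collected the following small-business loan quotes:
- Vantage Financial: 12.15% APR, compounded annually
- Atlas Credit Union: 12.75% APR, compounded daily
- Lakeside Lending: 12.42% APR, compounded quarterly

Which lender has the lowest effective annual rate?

Vantage Financial: compounded annually, EAR = 12.150%
Atlas Credit Union: (1 + 0.1275/365)^365 − 1 = 13.596%
Lakeside Lending: (1 + 0.1242/4)^4 − 1 = 13.011%
The lowest effective annual rate is Vantage Financial at 12.150%.

Vantage Financial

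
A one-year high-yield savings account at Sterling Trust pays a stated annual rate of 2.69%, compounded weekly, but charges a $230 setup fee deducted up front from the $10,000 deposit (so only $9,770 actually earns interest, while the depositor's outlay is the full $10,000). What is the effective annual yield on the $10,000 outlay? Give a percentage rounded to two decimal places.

Value after one year: 9,770 × (1 + 0.0269/52)^52 = 9,770 × 1.027258 = $10,036.31.
Effective yield on the $10,000 outlay: 10,036.31 / 10,000 − 1 = 0.003631 = 0.36%.

0.36%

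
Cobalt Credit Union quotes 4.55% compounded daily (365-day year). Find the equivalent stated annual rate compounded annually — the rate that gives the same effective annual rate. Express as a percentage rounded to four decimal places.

EAR = (1 + 0.0455/365)^365 − 1 = 0.046548.
Compounded annually, the equivalent nominal rate is the EAR itself: 4.6548%.

4.6548%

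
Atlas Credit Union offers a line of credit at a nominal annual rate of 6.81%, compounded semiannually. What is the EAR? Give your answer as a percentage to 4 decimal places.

EAR = (1 + 0.0681/2)^2 − 1.
= 1.069259 − 1 = 6.9259%.

6.9259%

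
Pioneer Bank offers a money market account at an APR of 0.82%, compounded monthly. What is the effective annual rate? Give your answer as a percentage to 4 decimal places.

0.8231%

EAR = (1 + 0.0082/12)^12 − 1.
= 1.008231 − 1 = 0.8231%.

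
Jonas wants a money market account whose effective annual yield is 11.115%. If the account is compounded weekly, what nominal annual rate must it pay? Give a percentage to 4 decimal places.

(1 + r/52)^52 − 1 = 0.11115, so 1 + r/52 = 1.11115^(1/52).
r/52 = 0.002029, so r = 0.105502 = 10.5502%.

10.5502%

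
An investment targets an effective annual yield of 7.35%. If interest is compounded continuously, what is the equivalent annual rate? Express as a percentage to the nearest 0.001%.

Continuous: nominal r satisfies e^r − 1 = 0.0735.
r = ln(1 + 0.0735) = ln(1.0735) = 0.070924 = 7.092%.

7.092%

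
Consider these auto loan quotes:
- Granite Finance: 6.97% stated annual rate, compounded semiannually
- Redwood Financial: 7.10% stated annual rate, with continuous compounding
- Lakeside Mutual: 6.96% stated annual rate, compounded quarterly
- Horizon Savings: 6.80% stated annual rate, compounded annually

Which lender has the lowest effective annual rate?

Granite Finance: (1 + 0.0697/2)^2 − 1 = 7.091%
Redwood Financial: e^0.0710 − 1 = 7.358%
Lakeside Mutual: (1 + 0.0696/4)^4 − 1 = 7.144%
Horizon Savings: compounded annually, EAR = 6.800%
The lowest effective annual rate is Horizon Savings at 6.800%.

Horizon Savings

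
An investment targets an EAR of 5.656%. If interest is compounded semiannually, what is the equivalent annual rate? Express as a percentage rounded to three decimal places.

(1 + r/2)^2 − 1 = 0.05656, so 1 + r/2 = 1.05656^(1/2).
r/2 = 0.027891, so r = 0.055782 = 5.578%.

5.578%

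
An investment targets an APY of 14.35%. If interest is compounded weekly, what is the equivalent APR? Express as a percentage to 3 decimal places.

(1 + r/52)^52 − 1 = 0.1435, so 1 + r/52 = 1.1435^(1/52).
r/52 = 0.002582, so r = 0.134267 = 13.427%.

13.427%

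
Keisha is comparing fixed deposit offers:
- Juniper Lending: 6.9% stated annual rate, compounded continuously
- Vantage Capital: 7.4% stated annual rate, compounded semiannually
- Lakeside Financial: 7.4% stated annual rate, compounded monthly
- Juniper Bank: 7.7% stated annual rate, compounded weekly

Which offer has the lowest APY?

Juniper Lending

Juniper Lending: e^0.069 − 1 = 7.144%
Vantage Capital: (1 + 0.074/2)^2 − 1 = 7.537%
Lakeside Financial: (1 + 0.074/12)^12 − 1 = 7.656%
Juniper Bank: (1 + 0.077/52)^52 − 1 = 7.998%
The lowest effective annual rate is Juniper Lending at 7.144%.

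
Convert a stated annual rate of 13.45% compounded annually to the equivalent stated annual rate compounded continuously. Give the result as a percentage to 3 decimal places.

12.619%

Compounded annually, EAR = nominal = 0.134500.
Equivalent continuous rate: r = ln(1 + 0.134500) = 0.126192 = 12.619%.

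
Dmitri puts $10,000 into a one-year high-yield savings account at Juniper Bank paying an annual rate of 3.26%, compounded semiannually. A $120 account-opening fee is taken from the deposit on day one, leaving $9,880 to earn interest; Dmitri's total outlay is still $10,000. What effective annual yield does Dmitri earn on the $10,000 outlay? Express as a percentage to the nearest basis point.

Value after one year: 9,880 × (1 + 0.0326/2)^2 = 9,880 × 1.032866 = $10,204.71.
Effective yield on the $10,000 outlay: 10,204.71 / 10,000 − 1 = 0.020471 = 2.05%.

2.05%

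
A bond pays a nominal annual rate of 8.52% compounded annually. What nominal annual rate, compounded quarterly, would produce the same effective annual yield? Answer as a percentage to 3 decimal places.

Compounded annually, EAR = nominal = 0.085200.
Solve (1 + r/4)^4 = 1.085200: r/4 = 1.085200^(1/4) − 1 = 0.020651, so r = 0.082606 = 8.261%.

8.261%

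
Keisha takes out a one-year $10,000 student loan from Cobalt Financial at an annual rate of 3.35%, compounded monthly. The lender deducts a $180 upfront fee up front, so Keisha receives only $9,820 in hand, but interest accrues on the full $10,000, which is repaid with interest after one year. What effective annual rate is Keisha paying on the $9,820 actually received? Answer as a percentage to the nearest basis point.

Amount owed after one year: 10,000 × (1 + 0.0335/12)^12 = 10,000 × 1.034019 = $10,340.19.
Effective rate on net proceeds: 10,340.19 / 9,820 − 1 = 0.052973 = 5.30%.

5.30%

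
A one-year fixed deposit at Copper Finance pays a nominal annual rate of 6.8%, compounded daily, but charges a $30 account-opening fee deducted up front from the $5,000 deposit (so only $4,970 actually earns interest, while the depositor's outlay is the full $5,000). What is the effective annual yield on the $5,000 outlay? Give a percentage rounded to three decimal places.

6.394%

Value after one year: 4,970 × (1 + 0.068/365)^365 = 4,970 × 1.070359 = $5,319.68.
Effective yield on the $5,000 outlay: 5,319.68 / 5,000 − 1 = 0.063936 = 6.394%.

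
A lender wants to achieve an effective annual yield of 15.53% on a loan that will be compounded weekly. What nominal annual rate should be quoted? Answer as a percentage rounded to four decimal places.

14.4561%

(1 + r/52)^52 − 1 = 0.1553, so 1 + r/52 = 1.1553^(1/52).
r/52 = 0.002780, so r = 0.144561 = 14.4561%.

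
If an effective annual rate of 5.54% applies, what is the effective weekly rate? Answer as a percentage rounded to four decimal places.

0.1037%

The per-week rate i satisfies (1 + i)^52 = 1 + 0.0554.
i = 1.0554^(1/52) − 1 = 0.0010375 = 0.1037%.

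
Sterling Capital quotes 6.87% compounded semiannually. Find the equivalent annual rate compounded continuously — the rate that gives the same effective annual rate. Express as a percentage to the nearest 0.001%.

EAR = (1 + 0.0687/2)^2 − 1 = 0.069880.
Equivalent continuous rate: r = ln(1 + 0.069880) = 0.067546 = 6.755%.

6.755%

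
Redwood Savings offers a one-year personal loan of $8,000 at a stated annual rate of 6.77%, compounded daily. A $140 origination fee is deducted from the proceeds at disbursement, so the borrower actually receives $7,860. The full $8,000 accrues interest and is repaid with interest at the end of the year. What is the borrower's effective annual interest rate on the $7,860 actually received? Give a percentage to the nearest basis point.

8.91%

Amount owed after one year: 8,000 × (1 + 0.0677/365)^365 = 8,000 × 1.070038 = $8,560.30.
Effective rate on net proceeds: 8,560.30 / 7,860 − 1 = 0.089097 = 8.91%.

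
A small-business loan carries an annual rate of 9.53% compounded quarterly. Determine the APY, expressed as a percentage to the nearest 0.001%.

9.876%

EAR = (1 + 0.0953/4)^4 − 1.
= (1 + 0.023825)^4 − 1 = 1.098760 − 1 = 9.876%.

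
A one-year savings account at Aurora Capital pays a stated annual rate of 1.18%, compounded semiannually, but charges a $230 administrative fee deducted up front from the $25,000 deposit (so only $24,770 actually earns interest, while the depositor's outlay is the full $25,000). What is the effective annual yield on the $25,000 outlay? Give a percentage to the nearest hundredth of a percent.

0.25%

Value after one year: 24,770 × (1 + 0.0118/2)^2 = 24,770 × 1.011835 = $25,063.15.
Effective yield on the $25,000 outlay: 25,063.15 / 25,000 − 1 = 0.002526 = 0.25%.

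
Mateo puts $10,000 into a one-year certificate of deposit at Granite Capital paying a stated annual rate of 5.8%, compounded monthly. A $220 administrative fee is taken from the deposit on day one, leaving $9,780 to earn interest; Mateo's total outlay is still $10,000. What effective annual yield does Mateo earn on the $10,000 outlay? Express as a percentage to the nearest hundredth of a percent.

3.63%

Value after one year: 9,780 × (1 + 0.058/12)^12 = 9,780 × 1.059567 = $10,362.56.
Effective yield on the $10,000 outlay: 10,362.56 / 10,000 − 1 = 0.036256 = 3.63%.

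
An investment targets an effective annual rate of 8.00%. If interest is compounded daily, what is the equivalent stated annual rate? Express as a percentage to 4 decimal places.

(1 + r/365)^365 − 1 = 0.0800, so 1 + r/365 = 1.0800^(1/365).
r/365 = 0.000211, so r = 0.076969 = 7.6969%.

7.6969%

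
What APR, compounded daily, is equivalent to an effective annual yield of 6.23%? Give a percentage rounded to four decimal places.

6.0441%

(1 + r/365)^365 − 1 = 0.0623, so 1 + r/365 = 1.0623^(1/365).
r/365 = 0.000166, so r = 0.060441 = 6.0441%.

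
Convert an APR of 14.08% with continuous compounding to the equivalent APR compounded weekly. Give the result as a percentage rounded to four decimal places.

14.0991%

EAR under continuous compounding: e^0.1408 − 1 = 0.151194.
Solve (1 + r/52)^52 = 1.151194: r/52 = 1.151194^(1/52) − 1 = 0.002711, so r = 0.140991 = 14.0991%.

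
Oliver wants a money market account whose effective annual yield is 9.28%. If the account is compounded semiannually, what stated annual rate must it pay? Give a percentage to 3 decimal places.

(1 + r/2)^2 − 1 = 0.0928, so 1 + r/2 = 1.0928^(1/2).
r/2 = 0.045371, so r = 0.090741 = 9.074%.

9.074%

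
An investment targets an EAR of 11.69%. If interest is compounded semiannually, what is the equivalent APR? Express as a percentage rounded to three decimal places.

(1 + r/2)^2 − 1 = 0.1169, so 1 + r/2 = 1.1169^(1/2).
r/2 = 0.056835, so r = 0.113670 = 11.367%.

11.367%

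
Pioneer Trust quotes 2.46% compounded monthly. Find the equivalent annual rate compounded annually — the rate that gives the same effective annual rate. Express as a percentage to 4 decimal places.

EAR = (1 + 0.0246/12)^12 − 1 = 0.024879.
Compounded annually, the equivalent nominal rate is the EAR itself: 2.4879%.

2.4879%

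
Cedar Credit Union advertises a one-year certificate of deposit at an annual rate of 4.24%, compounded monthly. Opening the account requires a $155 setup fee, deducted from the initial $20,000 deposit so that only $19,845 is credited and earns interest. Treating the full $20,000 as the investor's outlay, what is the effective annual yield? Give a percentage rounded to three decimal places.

3.515%

Value after one year: 19,845 × (1 + 0.0424/12)^12 = 19,845 × 1.043234 = $20,702.97.
Effective yield on the $20,000 outlay: 20,702.97 / 20,000 − 1 = 0.035149 = 3.515%.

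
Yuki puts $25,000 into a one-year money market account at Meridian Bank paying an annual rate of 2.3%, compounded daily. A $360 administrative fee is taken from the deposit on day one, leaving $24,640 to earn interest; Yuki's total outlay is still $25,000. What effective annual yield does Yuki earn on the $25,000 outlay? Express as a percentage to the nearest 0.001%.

Value after one year: 24,640 × (1 + 0.023/365)^365 = 24,640 × 1.023266 = $25,213.27.
Effective yield on the $25,000 outlay: 25,213.27 / 25,000 − 1 = 0.008531 = 0.853%.

0.853%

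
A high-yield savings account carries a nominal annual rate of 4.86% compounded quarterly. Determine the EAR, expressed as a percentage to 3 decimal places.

EAR = (1 + 0.0486/4)^4 − 1.
= 1.049493 − 1 = 4.949%.

4.949%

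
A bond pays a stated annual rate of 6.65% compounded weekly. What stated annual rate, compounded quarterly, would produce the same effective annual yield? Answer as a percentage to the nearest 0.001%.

EAR = (1 + 0.0665/52)^52 − 1 = 0.068716.
Solve (1 + r/4)^4 = 1.068716: r/4 = 1.068716^(1/4) − 1 = 0.016753, so r = 0.067013 = 6.701%.

6.701%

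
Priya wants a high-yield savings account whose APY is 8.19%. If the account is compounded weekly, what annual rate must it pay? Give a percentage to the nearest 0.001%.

7.878%

(1 + r/52)^52 − 1 = 0.0819, so 1 + r/52 = 1.0819^(1/52).
r/52 = 0.001515, so r = 0.078778 = 7.878%.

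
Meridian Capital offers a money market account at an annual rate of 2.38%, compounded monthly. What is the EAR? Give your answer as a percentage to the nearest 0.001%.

EAR = (1 + 0.0238/12)^12 − 1.
= (1 + 0.001983)^12 − 1 = 1.024061 − 1 = 2.406%.

2.406%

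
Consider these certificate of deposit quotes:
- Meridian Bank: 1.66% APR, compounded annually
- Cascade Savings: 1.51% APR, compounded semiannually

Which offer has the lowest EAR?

Meridian Bank: compounded annually, EAR = 1.660%
Cascade Savings: (1 + 0.0151/2)^2 − 1 = 1.516%
The lowest effective annual rate is Cascade Savings at 1.516%.

Cascade Savings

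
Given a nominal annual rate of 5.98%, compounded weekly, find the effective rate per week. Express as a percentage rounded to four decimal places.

With a nominal annual rate compounded weekly, the periodic rate is the nominal rate divided by 52.
i = 0.0598 / 52 = 0.0011500 = 0.1150%.

0.1150%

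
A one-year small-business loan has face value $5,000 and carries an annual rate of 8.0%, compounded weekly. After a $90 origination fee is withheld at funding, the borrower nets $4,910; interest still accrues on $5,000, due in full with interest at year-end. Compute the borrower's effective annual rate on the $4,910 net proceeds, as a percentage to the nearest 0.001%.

10.308%

Amount owed after one year: 5,000 × (1 + 0.080/52)^52 = 5,000 × 1.083220 = $5,416.10.
Effective rate on net proceeds: 5,416.10 / 4,910 − 1 = 0.103076 = 10.308%.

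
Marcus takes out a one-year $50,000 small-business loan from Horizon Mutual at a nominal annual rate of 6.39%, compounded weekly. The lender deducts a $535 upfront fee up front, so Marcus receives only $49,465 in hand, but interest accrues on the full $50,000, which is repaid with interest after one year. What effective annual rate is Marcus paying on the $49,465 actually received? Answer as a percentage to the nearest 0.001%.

Amount owed after one year: 50,000 × (1 + 0.0639/52)^52 = 50,000 × 1.065944 = $53,297.20.
Effective rate on net proceeds: 53,297.20 / 49,465 − 1 = 0.077473 = 7.747%.

7.747%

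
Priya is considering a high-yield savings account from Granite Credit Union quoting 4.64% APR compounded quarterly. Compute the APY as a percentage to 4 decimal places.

4.7214%

EAR = (1 + 0.0464/4)^4 − 1.
= (1 + 0.011600)^4 − 1 = 1.047214 − 1 = 4.7214%.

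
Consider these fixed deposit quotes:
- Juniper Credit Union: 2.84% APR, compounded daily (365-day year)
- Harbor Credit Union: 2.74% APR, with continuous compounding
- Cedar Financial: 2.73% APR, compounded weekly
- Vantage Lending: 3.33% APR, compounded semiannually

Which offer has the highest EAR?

Vantage Lending

Juniper Credit Union: (1 + 0.0284/365)^365 − 1 = 2.881%
Harbor Credit Union: e^0.0274 − 1 = 2.778%
Cedar Financial: (1 + 0.0273/52)^52 − 1 = 2.767%
Vantage Lending: (1 + 0.0333/2)^2 − 1 = 3.358%
The highest effective annual rate is Vantage Lending at 3.358%.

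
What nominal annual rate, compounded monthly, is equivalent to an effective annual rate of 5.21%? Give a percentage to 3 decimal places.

(1 + r/12)^12 − 1 = 0.0521, so 1 + r/12 = 1.0521^(1/12).
r/12 = 0.004241, so r = 0.050896 = 5.090%.

5.090%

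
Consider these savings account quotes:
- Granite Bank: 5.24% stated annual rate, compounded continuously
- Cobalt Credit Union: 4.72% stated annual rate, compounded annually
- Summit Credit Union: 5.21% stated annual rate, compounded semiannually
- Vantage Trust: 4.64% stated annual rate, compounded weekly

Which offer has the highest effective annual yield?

Granite Bank

Granite Bank: e^0.0524 − 1 = 5.380%
Cobalt Credit Union: compounded annually, EAR = 4.720%
Summit Credit Union: (1 + 0.0521/2)^2 − 1 = 5.278%
Vantage Trust: (1 + 0.0464/52)^52 − 1 = 4.747%
The highest effective annual rate is Granite Bank at 5.380%.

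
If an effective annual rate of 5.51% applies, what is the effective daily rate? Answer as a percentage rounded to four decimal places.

0.0147%

The per-day rate i satisfies (1 + i)^365 = 1 + 0.0551.
i = 1.0551^(1/365) − 1 = 0.0001470 = 0.0147%.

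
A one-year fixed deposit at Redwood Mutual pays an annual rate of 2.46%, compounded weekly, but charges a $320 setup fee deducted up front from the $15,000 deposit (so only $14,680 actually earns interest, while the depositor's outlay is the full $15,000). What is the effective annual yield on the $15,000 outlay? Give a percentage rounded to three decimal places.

0.303%

Value after one year: 14,680 × (1 + 0.0246/52)^52 = 14,680 × 1.024899 = $15,045.52.
Effective yield on the $15,000 outlay: 15,045.52 / 15,000 − 1 = 0.003035 = 0.303%.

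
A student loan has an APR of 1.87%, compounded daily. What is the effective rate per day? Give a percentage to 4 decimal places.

With a nominal annual rate compounded daily, the periodic rate is the nominal rate divided by 365.
i = 0.0187 / 365 = 0.0000512 = 0.0051%.

0.0051%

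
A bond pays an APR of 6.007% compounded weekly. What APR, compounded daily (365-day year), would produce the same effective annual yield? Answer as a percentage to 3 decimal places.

EAR = (1 + 0.06007/52)^52 − 1 = 0.061874.
Solve (1 + r/365)^365 = 1.061874: r/365 = 1.061874^(1/365) − 1 = 0.000164, so r = 0.060040 = 6.004%.

6.004%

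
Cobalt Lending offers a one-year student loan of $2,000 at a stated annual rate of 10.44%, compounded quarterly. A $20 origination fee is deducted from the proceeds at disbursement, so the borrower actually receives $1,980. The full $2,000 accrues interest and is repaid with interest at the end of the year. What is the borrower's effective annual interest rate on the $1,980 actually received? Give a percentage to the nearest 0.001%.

Amount owed after one year: 2,000 × (1 + 0.1044/4)^4 = 2,000 × 1.108559 = $2,217.12.
Effective rate on net proceeds: 2,217.12 / 1,980 − 1 = 0.119756 = 11.976%.

11.976%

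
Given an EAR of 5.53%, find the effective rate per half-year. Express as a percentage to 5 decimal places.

The per-half-year rate i satisfies (1 + i)^2 = 1 + 0.0553.
i = 1.0553^(1/2) − 1 = 0.0272780 = 2.72780%.

2.72780%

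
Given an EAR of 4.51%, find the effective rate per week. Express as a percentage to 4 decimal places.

0.0849%

The per-week rate i satisfies (1 + i)^52 = 1 + 0.0451.
i = 1.0451^(1/52) − 1 = 0.0008487 = 0.0849%.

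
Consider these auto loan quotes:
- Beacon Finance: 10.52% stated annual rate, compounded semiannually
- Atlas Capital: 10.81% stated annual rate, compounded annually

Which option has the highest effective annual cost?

Atlas Capital

Beacon Finance: (1 + 0.1052/2)^2 − 1 = 10.797%
Atlas Capital: compounded annually, EAR = 10.810%
The highest effective annual rate is Atlas Capital at 10.810%.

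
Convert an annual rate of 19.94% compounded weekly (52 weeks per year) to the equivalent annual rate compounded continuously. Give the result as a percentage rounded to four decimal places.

EAR = (1 + 0.1994/52)^52 − 1 = 0.220205.
Equivalent continuous rate: r = ln(1 + 0.220205) = 0.199019 = 19.9019%.

19.9019%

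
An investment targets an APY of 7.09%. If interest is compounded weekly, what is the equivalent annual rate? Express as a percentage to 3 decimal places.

6.854%

(1 + r/52)^52 − 1 = 0.0709, so 1 + r/52 = 1.0709^(1/52).
r/52 = 0.001318, so r = 0.068545 = 6.854%.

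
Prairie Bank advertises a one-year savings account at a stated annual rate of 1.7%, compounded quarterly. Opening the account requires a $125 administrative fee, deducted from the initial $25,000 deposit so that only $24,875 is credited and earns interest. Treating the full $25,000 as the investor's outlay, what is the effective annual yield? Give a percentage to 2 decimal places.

Value after one year: 24,875 × (1 + 0.017/4)^4 = 24,875 × 1.017109 = $25,300.58.
Effective yield on the $25,000 outlay: 25,300.58 / 25,000 − 1 = 0.012023 = 1.20%.

1.20%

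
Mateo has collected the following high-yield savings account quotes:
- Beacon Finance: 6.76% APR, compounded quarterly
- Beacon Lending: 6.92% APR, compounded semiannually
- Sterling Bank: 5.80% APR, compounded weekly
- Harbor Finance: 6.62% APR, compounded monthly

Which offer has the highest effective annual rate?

Beacon Lending

Beacon Finance: (1 + 0.0676/4)^4 − 1 = 6.933%
Beacon Lending: (1 + 0.0692/2)^2 − 1 = 7.040%
Sterling Bank: (1 + 0.0580/52)^52 − 1 = 5.968%
Harbor Finance: (1 + 0.0662/12)^12 − 1 = 6.825%
The highest effective annual rate is Beacon Lending at 7.040%.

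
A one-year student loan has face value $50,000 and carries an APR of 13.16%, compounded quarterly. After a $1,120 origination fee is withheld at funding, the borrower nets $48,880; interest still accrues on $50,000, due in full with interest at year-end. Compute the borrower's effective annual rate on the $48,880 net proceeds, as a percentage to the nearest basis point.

Amount owed after one year: 50,000 × (1 + 0.1316/4)^4 = 50,000 × 1.138238 = $56,911.90.
Effective rate on net proceeds: 56,911.90 / 48,880 − 1 = 0.164319 = 16.43%.

16.43%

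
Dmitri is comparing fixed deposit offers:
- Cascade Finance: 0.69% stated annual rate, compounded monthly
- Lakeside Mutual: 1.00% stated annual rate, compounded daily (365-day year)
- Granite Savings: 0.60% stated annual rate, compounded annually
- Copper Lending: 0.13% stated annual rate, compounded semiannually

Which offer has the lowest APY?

Copper Lending

Cascade Finance: (1 + 0.0069/12)^12 − 1 = 0.692%
Lakeside Mutual: (1 + 0.0100/365)^365 − 1 = 1.005%
Granite Savings: compounded annually, EAR = 0.600%
Copper Lending: (1 + 0.0013/2)^2 − 1 = 0.130%
The lowest effective annual rate is Copper Lending at 0.130%.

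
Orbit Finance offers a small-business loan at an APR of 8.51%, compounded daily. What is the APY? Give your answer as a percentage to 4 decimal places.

EAR = (1 + 0.0851/365)^365 − 1.
= (1 + 0.000233)^365 − 1 = 1.088815 − 1 = 8.8815%.

8.8815%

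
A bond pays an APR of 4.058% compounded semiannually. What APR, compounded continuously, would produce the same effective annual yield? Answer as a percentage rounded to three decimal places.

4.017%

EAR = (1 + 0.04058/2)^2 − 1 = 0.040992.
Equivalent continuous rate: r = ln(1 + 0.040992) = 0.040174 = 4.017%.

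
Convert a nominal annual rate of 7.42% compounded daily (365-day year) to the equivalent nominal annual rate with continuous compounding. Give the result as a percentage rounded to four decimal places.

7.4192%

EAR = (1 + 0.0742/365)^365 − 1 = 0.077014.
Equivalent continuous rate: r = ln(1 + 0.077014) = 0.074192 = 7.4192%.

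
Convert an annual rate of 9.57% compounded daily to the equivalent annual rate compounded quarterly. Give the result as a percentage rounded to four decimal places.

9.6841%

EAR = (1 + 0.0957/365)^365 − 1 = 0.100415.
Solve (1 + r/4)^4 = 1.100415: r/4 = 1.100415^(1/4) − 1 = 0.024210, so r = 0.096841 = 9.6841%.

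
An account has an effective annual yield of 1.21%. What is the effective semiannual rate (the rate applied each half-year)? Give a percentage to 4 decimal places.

0.6032%

The per-half-year rate i satisfies (1 + i)^2 = 1 + 0.0121.
i = 1.0121^(1/2) − 1 = 0.0060318 = 0.6032%.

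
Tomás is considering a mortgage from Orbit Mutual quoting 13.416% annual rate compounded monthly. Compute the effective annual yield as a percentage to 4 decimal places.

14.2725%

EAR = (1 + 0.13416/12)^12 − 1.
= (1 + 0.011180)^12 − 1 = 1.142725 − 1 = 14.2725%.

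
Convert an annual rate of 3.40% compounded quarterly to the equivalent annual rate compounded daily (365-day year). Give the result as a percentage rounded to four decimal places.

EAR = (1 + 0.0340/4)^4 − 1 = 0.034436.
Solve (1 + r/365)^365 = 1.034436: r/365 = 1.034436^(1/365) − 1 = 0.000093, so r = 0.033858 = 3.3858%.

3.3858%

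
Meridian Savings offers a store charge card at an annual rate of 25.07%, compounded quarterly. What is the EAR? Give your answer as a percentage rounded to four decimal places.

EAR = (1 + 0.2507/4)^4 − 1.
= 1.275269 − 1 = 27.5269%.

27.5269%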